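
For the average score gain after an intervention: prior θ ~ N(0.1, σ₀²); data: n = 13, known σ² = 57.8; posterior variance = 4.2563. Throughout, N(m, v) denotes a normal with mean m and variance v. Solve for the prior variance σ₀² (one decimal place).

σ₀² = 99.7

For the Normal–Normal model with known σ², precisions add: τ_n = τ₀ + n/σ².
So 1/σ₀² = 1/4.2563 − 13/57.8 = 0.234946 − 0.224913 = 0.010033.
Hence σ₀² = 1/0.010033 ≈ 99.7.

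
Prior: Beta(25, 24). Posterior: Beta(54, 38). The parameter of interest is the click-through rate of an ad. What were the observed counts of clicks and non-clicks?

Beta is conjugate to the binomial likelihood: posterior = Beta(α+s, β+f).
Match parameters: s=54−25=29, f=38−24=14.

29 clicks and 14 non-clicks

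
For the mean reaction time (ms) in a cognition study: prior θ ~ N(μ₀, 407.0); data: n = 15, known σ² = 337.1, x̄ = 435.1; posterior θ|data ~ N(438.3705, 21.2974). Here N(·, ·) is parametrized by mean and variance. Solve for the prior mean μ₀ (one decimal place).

The posterior mean is a precision-weighted average: μ_n = (τ₀μ₀ + τ_data·x̄)/(τ₀+τ_data), with τ₀=1/σ₀² and τ_data=n/σ².
Here τ₀ = 1/407.0 = 0.002457 and τ_data = 15/337.1 = 0.044497, so τ_n = 0.046954.
Rearranging for μ₀: μ₀ = (μ_n·τ_n − τ_data·x̄)/τ₀ = (438.3705·0.046954 − 0.044497·435.1) / 0.002457 = 1.222604/0.002457 ≈ 497.6.

μ₀ = 497.6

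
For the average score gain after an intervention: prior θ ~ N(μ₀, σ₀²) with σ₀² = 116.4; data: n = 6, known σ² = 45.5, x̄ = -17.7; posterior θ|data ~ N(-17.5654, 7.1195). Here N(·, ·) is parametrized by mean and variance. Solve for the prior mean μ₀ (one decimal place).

With known observation variance, the Normal–Normal posterior has precision τ_n = τ₀ + n/σ² and mean μ_n = (τ₀μ₀ + (n/σ²)x̄)/τ_n.
Here τ₀ = 1/116.4 = 0.008591 and τ_data = 6/45.5 = 0.131868, so τ_n = 0.140459.
Rearranging for μ₀: μ₀ = (μ_n·τ_n − τ_data·x̄)/τ₀ = (-17.5654·0.140459 − 0.131868·-17.7) / 0.008591 = -0.133155/0.008591 ≈ -15.5.

μ₀ = -15.5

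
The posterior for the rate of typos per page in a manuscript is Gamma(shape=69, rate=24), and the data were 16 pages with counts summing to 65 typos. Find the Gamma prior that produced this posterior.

Gamma–Poisson conjugacy: posterior shape = α + Σxᵢ, posterior rate = β + n.
So α = 69 − 65 = 4 and β = 24 − 16 = 8.

Gamma(shape=4, rate=8)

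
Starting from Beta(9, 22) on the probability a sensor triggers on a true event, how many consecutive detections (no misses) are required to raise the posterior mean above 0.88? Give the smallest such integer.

k = 153

After k detections and 0 misses the posterior is Beta(9+k, 22), with mean (9+k)/(9+22+k).
Set (9+k)/(31+k) > 0.88 and solve: k > (0.88·31 − 9)/(1 − 0.88) = 152.333.
The smallest integer exceeding 152.333 is 153, and checking k=153: (162)/(184) = 0.8804 > 0.88.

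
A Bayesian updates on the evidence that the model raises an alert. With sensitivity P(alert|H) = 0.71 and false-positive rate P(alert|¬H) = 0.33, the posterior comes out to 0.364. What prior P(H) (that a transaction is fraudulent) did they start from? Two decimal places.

In odds form, posterior odds = prior odds × likelihood ratio, so prior odds = posterior odds ÷ LR.
Posterior odds = 0.364/(1−0.364) = 0.5723. LR = 0.71/0.33 = 2.1515.
Prior odds = 0.5723/2.1515 = 0.2660, so P(H) = 0.2660/(1+0.2660) ≈ 0.21.

P(H) = 0.21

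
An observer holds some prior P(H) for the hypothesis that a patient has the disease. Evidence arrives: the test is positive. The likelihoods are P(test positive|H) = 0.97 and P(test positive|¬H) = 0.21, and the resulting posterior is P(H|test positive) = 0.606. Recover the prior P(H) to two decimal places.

In odds form, posterior odds = prior odds × likelihood ratio, so prior odds = posterior odds ÷ LR.
Posterior odds = 0.606/(1−0.606) = 1.5381. LR = 0.97/0.21 = 4.6190.
Prior odds = 1.5381/4.6190 = 0.3330, so P(H) = 0.3330/(1+0.3330) ≈ 0.25.

P(H) = 0.25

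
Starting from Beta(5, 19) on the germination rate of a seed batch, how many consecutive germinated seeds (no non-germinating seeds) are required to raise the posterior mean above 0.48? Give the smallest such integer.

After k germinated seeds and 0 non-germinating seeds the posterior is Beta(5+k, 19), with mean (5+k)/(5+19+k).
Set (5+k)/(24+k) > 0.48 and solve: k > (0.48·24 − 5)/(1 − 0.48) = 12.538.
The smallest integer exceeding 12.538 is 13, and checking k=13: (18)/(37) = 0.4865 > 0.48.

k = 13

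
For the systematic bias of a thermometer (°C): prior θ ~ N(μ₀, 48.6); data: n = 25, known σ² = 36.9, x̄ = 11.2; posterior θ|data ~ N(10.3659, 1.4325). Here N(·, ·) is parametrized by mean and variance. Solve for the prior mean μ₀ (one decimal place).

μ₀ = -17.1

The posterior mean is a precision-weighted average: μ_n = (τ₀μ₀ + τ_data·x̄)/(τ₀+τ_data), with τ₀=1/σ₀² and τ_data=n/σ².
Here τ₀ = 1/48.6 = 0.020576 and τ_data = 25/36.9 = 0.677507, so τ_n = 0.698083.
Rearranging for μ₀: μ₀ = (μ_n·τ_n − τ_data·x̄)/τ₀ = (10.3659·0.698083 − 0.677507·11.2) / 0.020576 = -0.351820/0.020576 ≈ -17.1.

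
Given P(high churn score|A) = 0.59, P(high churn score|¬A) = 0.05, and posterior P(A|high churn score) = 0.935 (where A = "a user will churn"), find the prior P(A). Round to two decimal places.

In odds form, posterior odds = prior odds × likelihood ratio, so prior odds = posterior odds ÷ LR.
Posterior odds = 0.935/(1−0.935) = 14.3846. LR = 0.59/0.05 = 11.8000.
Prior odds = 14.3846/11.8000 = 1.2190, so P(A) = 1.2190/(1+1.2190) ≈ 0.55.

P(A) = 0.55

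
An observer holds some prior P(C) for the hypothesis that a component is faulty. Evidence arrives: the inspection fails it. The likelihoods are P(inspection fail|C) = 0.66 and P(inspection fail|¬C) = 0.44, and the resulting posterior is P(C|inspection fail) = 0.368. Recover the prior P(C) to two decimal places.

In odds form, posterior odds = prior odds × likelihood ratio, so prior odds = posterior odds ÷ LR.
Posterior odds = 0.368/(1−0.368) = 0.5823. LR = 0.66/0.44 = 1.5000.
Prior odds = 0.5823/1.5000 = 0.3882, so P(C) = 0.3882/(1+0.3882) ≈ 0.28.

P(C) = 0.28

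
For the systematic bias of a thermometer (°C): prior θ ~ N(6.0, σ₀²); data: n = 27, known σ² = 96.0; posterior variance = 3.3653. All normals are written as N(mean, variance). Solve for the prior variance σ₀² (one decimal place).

σ₀² = 62.9

For the Normal–Normal model with known σ², precisions add: τ_n = τ₀ + n/σ².
So 1/σ₀² = 1/3.3653 − 27/96.0 = 0.297150 − 0.281250 = 0.015900.
Hence σ₀² = 1/0.015900 ≈ 62.9.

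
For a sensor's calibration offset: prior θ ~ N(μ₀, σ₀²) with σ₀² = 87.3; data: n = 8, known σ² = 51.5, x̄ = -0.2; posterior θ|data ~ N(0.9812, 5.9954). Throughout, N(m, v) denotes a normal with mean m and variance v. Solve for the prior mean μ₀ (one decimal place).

With known observation variance, the Normal–Normal posterior has precision τ_n = τ₀ + n/σ² and mean μ_n = (τ₀μ₀ + (n/σ²)x̄)/τ_n.
Here τ₀ = 1/87.3 = 0.011455 and τ_data = 8/51.5 = 0.155340, so τ_n = 0.166795.
Rearranging for μ₀: μ₀ = (μ_n·τ_n − τ_data·x̄)/τ₀ = (0.9812·0.166795 − 0.155340·-0.2) / 0.011455 = 0.194727/0.011455 ≈ 17.0.

μ₀ = 17.0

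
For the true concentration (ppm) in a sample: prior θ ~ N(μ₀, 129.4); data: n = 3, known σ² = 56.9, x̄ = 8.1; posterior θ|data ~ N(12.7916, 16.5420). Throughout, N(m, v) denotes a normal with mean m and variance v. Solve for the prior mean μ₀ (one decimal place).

μ₀ = 44.8

With known observation variance, the Normal–Normal posterior has precision τ_n = τ₀ + n/σ² and mean μ_n = (τ₀μ₀ + (n/σ²)x̄)/τ_n.
Here τ₀ = 1/129.4 = 0.007728 and τ_data = 3/56.9 = 0.052724, so τ_n = 0.060452.
Rearranging for μ₀: μ₀ = (μ_n·τ_n − τ_data·x̄)/τ₀ = (12.7916·0.060452 − 0.052724·8.1) / 0.007728 = 0.346213/0.007728 ≈ 44.8.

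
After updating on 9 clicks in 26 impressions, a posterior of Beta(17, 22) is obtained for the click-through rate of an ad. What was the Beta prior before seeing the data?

A Beta(α, β) prior with s successes and f failures in binomial data gives a Beta(α+s, β+f) posterior.
Subtract the data counts: 17−9=8, 22−17=5.

Beta(8, 5)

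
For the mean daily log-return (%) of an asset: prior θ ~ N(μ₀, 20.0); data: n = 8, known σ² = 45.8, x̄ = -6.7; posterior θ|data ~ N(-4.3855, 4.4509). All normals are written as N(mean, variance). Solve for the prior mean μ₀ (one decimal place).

μ₀ = 3.7

With known observation variance, the Normal–Normal posterior has precision τ_n = τ₀ + n/σ² and mean μ_n = (τ₀μ₀ + (n/σ²)x̄)/τ_n.
Here τ₀ = 1/20.0 = 0.050000 and τ_data = 8/45.8 = 0.174672, so τ_n = 0.224672.
Rearranging for μ₀: μ₀ = (μ_n·τ_n − τ_data·x̄)/τ₀ = (-4.3855·0.224672 − 0.174672·-6.7) / 0.050000 = 0.185003/0.050000 ≈ 3.7.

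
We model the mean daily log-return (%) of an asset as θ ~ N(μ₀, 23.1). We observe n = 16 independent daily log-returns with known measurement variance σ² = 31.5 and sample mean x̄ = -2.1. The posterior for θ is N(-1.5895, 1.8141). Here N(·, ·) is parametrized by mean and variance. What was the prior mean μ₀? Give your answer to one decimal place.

With known observation variance, the Normal–Normal posterior has precision τ_n = τ₀ + n/σ² and mean μ_n = (τ₀μ₀ + (n/σ²)x̄)/τ_n.
Here τ₀ = 1/23.1 = 0.043290 and τ_data = 16/31.5 = 0.507937, so τ_n = 0.551227.
Rearranging for μ₀: μ₀ = (μ_n·τ_n − τ_data·x̄)/τ₀ = (-1.5895·0.551227 − 0.507937·-2.1) / 0.043290 = 0.190492/0.043290 ≈ 4.4.

μ₀ = 4.4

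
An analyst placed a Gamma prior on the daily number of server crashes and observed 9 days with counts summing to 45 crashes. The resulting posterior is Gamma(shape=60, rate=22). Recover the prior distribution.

Gamma(shape=15, rate=13)

Gamma–Poisson conjugacy: posterior shape = α + Σxᵢ, posterior rate = β + n.
So α = 60 − 45 = 15 and β = 22 − 9 = 13.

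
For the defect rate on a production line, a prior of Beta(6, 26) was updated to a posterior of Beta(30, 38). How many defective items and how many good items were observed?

Under Beta–binomial conjugacy the posterior parameters are (α+s, β+f).
So s = 30 − 6 = 24 and f = 38 − 26 = 12.

24 defective items and 12 good items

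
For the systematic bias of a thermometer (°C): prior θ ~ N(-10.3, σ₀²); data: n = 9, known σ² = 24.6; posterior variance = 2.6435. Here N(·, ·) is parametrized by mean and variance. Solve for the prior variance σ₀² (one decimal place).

Posterior precision equals prior precision plus data precision: 1/σ_n² = 1/σ₀² + n/σ².
So 1/σ₀² = 1/2.6435 − 9/24.6 = 0.378286 − 0.365854 = 0.012432.
Hence σ₀² = 1/0.012432 ≈ 80.4.

σ₀² = 80.4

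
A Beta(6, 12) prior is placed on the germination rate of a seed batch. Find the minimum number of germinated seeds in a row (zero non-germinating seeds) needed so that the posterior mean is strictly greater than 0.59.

After k germinated seeds and 0 non-germinating seeds the posterior is Beta(6+k, 12), with mean (6+k)/(6+12+k).
Set (6+k)/(18+k) > 0.59 and solve: k > (0.59·18 − 6)/(1 − 0.59) = 11.268.
The smallest integer exceeding 11.268 is 12, and checking k=12: (18)/(30) = 0.6000 > 0.59.

k = 12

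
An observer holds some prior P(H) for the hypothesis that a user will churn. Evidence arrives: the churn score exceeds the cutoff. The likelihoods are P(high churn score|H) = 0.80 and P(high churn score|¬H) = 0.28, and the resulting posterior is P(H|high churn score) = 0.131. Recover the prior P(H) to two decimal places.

P(H) = 0.05

In odds form, posterior odds = prior odds × likelihood ratio, so prior odds = posterior odds ÷ LR.
Posterior odds = 0.131/(1−0.131) = 0.1507. LR = 0.80/0.28 = 2.8571.
Prior odds = 0.1507/2.8571 = 0.0527, so P(H) = 0.0527/(1+0.0527) ≈ 0.05.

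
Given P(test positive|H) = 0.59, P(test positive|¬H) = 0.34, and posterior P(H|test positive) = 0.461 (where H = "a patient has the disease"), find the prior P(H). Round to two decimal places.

In odds form, posterior odds = prior odds × likelihood ratio, so prior odds = posterior odds ÷ LR.
Posterior odds = 0.461/(1−0.461) = 0.8553. LR = 0.59/0.34 = 1.7353.
Prior odds = 0.8553/1.7353 = 0.4929, so P(H) = 0.4929/(1+0.4929) ≈ 0.33.

P(H) = 0.33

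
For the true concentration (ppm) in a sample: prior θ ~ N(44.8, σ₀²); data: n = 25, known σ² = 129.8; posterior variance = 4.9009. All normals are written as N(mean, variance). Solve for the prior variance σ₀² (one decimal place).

σ₀² = 87.4

Posterior precision equals prior precision plus data precision: 1/σ_n² = 1/σ₀² + n/σ².
So 1/σ₀² = 1/4.9009 − 25/129.8 = 0.204044 − 0.192604 = 0.011440.
Hence σ₀² = 1/0.011440 ≈ 87.4.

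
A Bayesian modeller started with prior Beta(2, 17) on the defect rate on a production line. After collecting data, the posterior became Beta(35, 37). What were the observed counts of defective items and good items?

33 defective items and 20 good items

Under Beta–binomial conjugacy the posterior parameters are (α+s, β+f).
Match parameters: s=35−2=33, f=37−17=20.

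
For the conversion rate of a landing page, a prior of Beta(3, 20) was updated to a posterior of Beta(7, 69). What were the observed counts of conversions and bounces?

4 conversions and 49 bounces

Beta is conjugate to the binomial likelihood: posterior = Beta(α+s, β+f).
So s = 7 − 3 = 4 and f = 69 − 20 = 49.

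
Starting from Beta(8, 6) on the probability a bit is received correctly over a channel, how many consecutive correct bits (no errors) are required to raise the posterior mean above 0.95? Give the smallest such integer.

After k correct bits and 0 errors the posterior is Beta(8+k, 6), with mean (8+k)/(8+6+k).
Set (8+k)/(14+k) > 0.95 and solve: k > (0.95·14 − 8)/(1 − 0.95) = 106.000.
The smallest integer exceeding 106.000 is 107.

k = 107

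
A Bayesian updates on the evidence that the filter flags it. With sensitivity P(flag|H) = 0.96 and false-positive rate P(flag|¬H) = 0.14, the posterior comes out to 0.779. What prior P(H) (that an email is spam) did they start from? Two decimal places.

P(H) = 0.34

In odds form, posterior odds = prior odds × likelihood ratio, so prior odds = posterior odds ÷ LR.
Posterior odds = 0.779/(1−0.779) = 3.5249. LR = 0.96/0.14 = 6.8571.
Prior odds = 3.5249/6.8571 = 0.5141, so P(H) = 0.5141/(1+0.5141) ≈ 0.34.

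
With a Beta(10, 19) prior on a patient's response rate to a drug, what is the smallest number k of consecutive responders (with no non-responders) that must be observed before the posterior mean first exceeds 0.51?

k = 10

After k responders and 0 non-responders the posterior is Beta(10+k, 19), with mean (10+k)/(10+19+k).
Set (10+k)/(29+k) > 0.51 and solve: k > (0.51·29 − 10)/(1 − 0.51) = 9.776.
The smallest integer exceeding 9.776 is 10, and checking k=10: (20)/(39) = 0.5128 > 0.51.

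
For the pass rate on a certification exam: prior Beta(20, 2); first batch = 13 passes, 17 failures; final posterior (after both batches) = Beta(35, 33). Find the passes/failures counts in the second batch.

Sequential conjugate updates are equivalent to a single update on the pooled data, so total successes = posterior α − prior α and total failures = posterior β − prior β.
Total across both batches: 35−20=15 passes, 33−2=31 failures.
Subtract the first batch: 15−13=2 passes and 31−17=14 failures.

2 passes and 14 failures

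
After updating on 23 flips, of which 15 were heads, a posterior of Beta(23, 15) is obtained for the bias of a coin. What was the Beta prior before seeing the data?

Beta(8, 7)

Beta is conjugate to the binomial likelihood: posterior = Beta(α+s, β+f).
So α = 23 − 15 = 8 and β = 15 − 8 = 7.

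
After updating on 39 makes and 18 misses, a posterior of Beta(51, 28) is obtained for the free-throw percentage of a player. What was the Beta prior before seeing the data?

Beta(12, 10)

A Beta(α, β) prior with s successes and f failures in binomial data gives a Beta(α+s, β+f) posterior.
So α = 51 − 39 = 12 and β = 28 − 18 = 10.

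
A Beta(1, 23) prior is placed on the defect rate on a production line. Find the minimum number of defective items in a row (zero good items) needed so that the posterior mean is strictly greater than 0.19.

k = 5

After k defective items and 0 good items the posterior is Beta(1+k, 23), with mean (1+k)/(1+23+k).
Set (1+k)/(24+k) > 0.19 and solve: k > (0.19·24 − 1)/(1 − 0.19) = 4.395.
The smallest integer exceeding 4.395 is 5, and checking k=5: (6)/(29) = 0.2069 > 0.19.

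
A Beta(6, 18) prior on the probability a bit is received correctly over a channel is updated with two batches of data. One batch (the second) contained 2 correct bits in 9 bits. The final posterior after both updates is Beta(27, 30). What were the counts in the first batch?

19 correct bits and 5 errors

Because Beta–binomial updating is additive in the counts, the combined data contributed (α_post−α_prior, β_post−β_prior) successes and failures.
Total across both batches: 27−6=21 correct bits, 30−18=12 errors.
Subtract the second batch: 21−2=19 correct bits and 12−7=5 errors.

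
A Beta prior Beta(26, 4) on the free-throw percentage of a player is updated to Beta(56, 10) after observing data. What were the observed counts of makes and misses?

30 makes and 6 misses

A Beta(α, β) prior with s successes and f failures in binomial data gives a Beta(α+s, β+f) posterior.
So s = 56 − 26 = 30 and f = 10 − 4 = 6.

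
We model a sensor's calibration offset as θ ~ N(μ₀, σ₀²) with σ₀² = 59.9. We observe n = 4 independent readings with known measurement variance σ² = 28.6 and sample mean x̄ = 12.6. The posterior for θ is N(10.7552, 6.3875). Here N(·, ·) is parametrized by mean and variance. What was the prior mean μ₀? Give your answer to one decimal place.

The posterior mean is a precision-weighted average: μ_n = (τ₀μ₀ + τ_data·x̄)/(τ₀+τ_data), with τ₀=1/σ₀² and τ_data=n/σ².
Here τ₀ = 1/59.9 = 0.016694 and τ_data = 4/28.6 = 0.139860, so τ_n = 0.156554.
Rearranging for μ₀: μ₀ = (μ_n·τ_n − τ_data·x̄)/τ₀ = (10.7552·0.156554 − 0.139860·12.6) / 0.016694 = -0.078466/0.016694 ≈ -4.7.

μ₀ = -4.7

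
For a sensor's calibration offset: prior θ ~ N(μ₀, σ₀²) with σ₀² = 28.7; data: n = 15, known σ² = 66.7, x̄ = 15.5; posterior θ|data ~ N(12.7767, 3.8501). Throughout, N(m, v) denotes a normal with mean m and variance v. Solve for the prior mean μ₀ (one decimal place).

The posterior mean is a precision-weighted average: μ_n = (τ₀μ₀ + τ_data·x̄)/(τ₀+τ_data), with τ₀=1/σ₀² and τ_data=n/σ².
Here τ₀ = 1/28.7 = 0.034843 and τ_data = 15/66.7 = 0.224888, so τ_n = 0.259731.
Rearranging for μ₀: μ₀ = (μ_n·τ_n − τ_data·x̄)/τ₀ = (12.7767·0.259731 − 0.224888·15.5) / 0.034843 = -0.167259/0.034843 ≈ -4.8.

μ₀ = -4.8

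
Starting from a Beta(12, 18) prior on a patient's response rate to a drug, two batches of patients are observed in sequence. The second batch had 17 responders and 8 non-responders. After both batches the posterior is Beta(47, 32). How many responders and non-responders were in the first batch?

Sequential conjugate updates are equivalent to a single update on the pooled data, so total successes = posterior α − prior α and total failures = posterior β − prior β.
Total across both batches: 47−12=35 responders, 32−18=14 non-responders.
Subtract the second batch: 35−17=18 responders and 14−8=6 non-responders.

18 responders and 6 non-responders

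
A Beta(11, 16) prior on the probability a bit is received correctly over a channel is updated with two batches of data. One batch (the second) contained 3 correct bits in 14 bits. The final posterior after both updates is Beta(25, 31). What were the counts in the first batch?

Sequential conjugate updates are equivalent to a single update on the pooled data, so total successes = posterior α − prior α and total failures = posterior β − prior β.
Total across both batches: 25−11=14 correct bits, 31−16=15 errors.
Subtract the second batch: 14−3=11 correct bits and 15−11=4 errors.

11 correct bits and 4 errors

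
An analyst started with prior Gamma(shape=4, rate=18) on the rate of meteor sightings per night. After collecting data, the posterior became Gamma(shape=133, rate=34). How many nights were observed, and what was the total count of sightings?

Gamma–Poisson conjugacy: posterior shape = α + Σxᵢ, posterior rate = β + n.
Matching: Σxᵢ = 133 − 4 = 129 and n = 34 − 18 = 16.

n = 16 nights with total 129 sightings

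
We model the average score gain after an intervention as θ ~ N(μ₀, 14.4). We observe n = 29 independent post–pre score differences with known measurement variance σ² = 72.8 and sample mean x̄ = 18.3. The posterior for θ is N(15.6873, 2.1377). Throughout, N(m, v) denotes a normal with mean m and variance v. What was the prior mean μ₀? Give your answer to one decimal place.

With known observation variance, the Normal–Normal posterior has precision τ_n = τ₀ + n/σ² and mean μ_n = (τ₀μ₀ + (n/σ²)x̄)/τ_n.
Here τ₀ = 1/14.4 = 0.069444 and τ_data = 29/72.8 = 0.398352, so τ_n = 0.467796.
Rearranging for μ₀: μ₀ = (μ_n·τ_n − τ_data·x̄)/τ₀ = (15.6873·0.467796 − 0.398352·18.3) / 0.069444 = 0.048615/0.069444 ≈ 0.7.

μ₀ = 0.7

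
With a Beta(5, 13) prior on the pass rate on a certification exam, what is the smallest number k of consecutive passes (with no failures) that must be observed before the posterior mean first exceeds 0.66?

After k passes and 0 failures the posterior is Beta(5+k, 13), with mean (5+k)/(5+13+k).
Set (5+k)/(18+k) > 0.66 and solve: k > (0.66·18 − 5)/(1 − 0.66) = 20.235.
The smallest integer exceeding 20.235 is 21, and checking k=21: (26)/(39) = 0.6667 > 0.66.

k = 21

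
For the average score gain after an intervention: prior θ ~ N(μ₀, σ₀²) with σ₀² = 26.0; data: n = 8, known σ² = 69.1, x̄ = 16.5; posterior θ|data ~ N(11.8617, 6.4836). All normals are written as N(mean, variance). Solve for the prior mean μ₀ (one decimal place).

μ₀ = -2.1

The posterior mean is a precision-weighted average: μ_n = (τ₀μ₀ + τ_data·x̄)/(τ₀+τ_data), with τ₀=1/σ₀² and τ_data=n/σ².
Here τ₀ = 1/26.0 = 0.038462 and τ_data = 8/69.1 = 0.115774, so τ_n = 0.154236.
Rearranging for μ₀: μ₀ = (μ_n·τ_n − τ_data·x̄)/τ₀ = (11.8617·0.154236 − 0.115774·16.5) / 0.038462 = -0.080770/0.038462 ≈ -2.1.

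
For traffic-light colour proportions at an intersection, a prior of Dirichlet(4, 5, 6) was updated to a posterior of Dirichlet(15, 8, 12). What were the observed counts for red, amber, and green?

For a Dirichlet(α) prior with multinomial counts c, the posterior is Dirichlet(α + c) componentwise.
Counts are posterior − prior componentwise: 15−4=11, 8−5=3, 12−6=6.

counts (11, 3, 6)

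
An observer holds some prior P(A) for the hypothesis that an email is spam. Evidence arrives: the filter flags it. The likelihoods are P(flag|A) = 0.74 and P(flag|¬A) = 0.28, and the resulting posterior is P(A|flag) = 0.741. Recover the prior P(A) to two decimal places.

P(A) = 0.52

Bayes' rule in odds form gives O(A|E) = O(A)·[P(E|A)/P(E|¬A)], hence O(A) = O(A|E)/LR.
Posterior odds = 0.741/(1−0.741) = 2.8610. LR = 0.74/0.28 = 2.6429.
Prior odds = 2.8610/2.6429 = 1.0825, so P(A) = 1.0825/(1+1.0825) ≈ 0.52.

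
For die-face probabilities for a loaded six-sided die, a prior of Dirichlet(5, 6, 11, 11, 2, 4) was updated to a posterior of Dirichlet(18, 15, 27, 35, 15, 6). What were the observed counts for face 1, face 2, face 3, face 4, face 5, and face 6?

For a Dirichlet(α) prior with multinomial counts c, the posterior is Dirichlet(α + c) componentwise.
Counts are posterior − prior componentwise: 18−5=13, 15−6=9, 27−11=16, 35−11=24, 15−2=13, 6−4=2.

counts (13, 9, 16, 24, 13, 2)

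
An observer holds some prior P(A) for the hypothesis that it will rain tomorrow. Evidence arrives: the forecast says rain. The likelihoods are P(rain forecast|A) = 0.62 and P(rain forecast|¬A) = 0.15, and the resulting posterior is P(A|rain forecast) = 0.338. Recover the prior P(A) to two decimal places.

Bayes' rule in odds form gives O(A|E) = O(A)·[P(E|A)/P(E|¬A)], hence O(A) = O(A|E)/LR.
Posterior odds = 0.338/(1−0.338) = 0.5106. LR = 0.62/0.15 = 4.1333.
Prior odds = 0.5106/4.1333 = 0.1235, so P(A) = 0.1235/(1+0.1235) ≈ 0.11.

P(A) = 0.11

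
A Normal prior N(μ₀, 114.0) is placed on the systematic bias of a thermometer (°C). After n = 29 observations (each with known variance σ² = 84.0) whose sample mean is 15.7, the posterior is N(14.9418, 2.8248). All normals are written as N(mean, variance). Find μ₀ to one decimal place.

The posterior mean is a precision-weighted average: μ_n = (τ₀μ₀ + τ_data·x̄)/(τ₀+τ_data), with τ₀=1/σ₀² and τ_data=n/σ².
Here τ₀ = 1/114.0 = 0.008772 and τ_data = 29/84.0 = 0.345238, so τ_n = 0.354010.
Rearranging for μ₀: μ₀ = (μ_n·τ_n − τ_data·x̄)/τ₀ = (14.9418·0.354010 − 0.345238·15.7) / 0.008772 = -0.130690/0.008772 ≈ -14.9.

μ₀ = -14.9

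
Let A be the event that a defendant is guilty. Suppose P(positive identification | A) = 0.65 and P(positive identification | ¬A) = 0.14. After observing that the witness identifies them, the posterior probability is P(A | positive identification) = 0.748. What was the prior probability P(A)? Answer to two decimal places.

P(A) = 0.39

In odds form, posterior odds = prior odds × likelihood ratio, so prior odds = posterior odds ÷ LR.
Posterior odds = 0.748/(1−0.748) = 2.9683. LR = 0.65/0.14 = 4.6429.
Prior odds = 2.9683/4.6429 = 0.6393, so P(A) = 0.6393/(1+0.6393) ≈ 0.39.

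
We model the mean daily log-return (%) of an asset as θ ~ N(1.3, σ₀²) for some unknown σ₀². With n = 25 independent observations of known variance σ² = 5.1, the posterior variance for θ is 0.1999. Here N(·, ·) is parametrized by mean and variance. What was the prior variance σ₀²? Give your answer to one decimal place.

σ₀² = 9.9

For the Normal–Normal model with known σ², precisions add: τ_n = τ₀ + n/σ².
So 1/σ₀² = 1/0.1999 − 25/5.1 = 5.002501 − 4.901961 = 0.100540.
Hence σ₀² = 1/0.100540 ≈ 9.9.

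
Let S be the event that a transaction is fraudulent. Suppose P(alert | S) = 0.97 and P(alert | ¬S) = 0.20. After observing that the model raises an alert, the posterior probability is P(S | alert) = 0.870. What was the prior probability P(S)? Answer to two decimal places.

P(S) = 0.58

Bayes' rule in odds form gives O(S|E) = O(S)·[P(E|S)/P(E|¬S)], hence O(S) = O(S|E)/LR.
Posterior odds = 0.870/(1−0.870) = 6.6923. LR = 0.97/0.20 = 4.8500.
Prior odds = 6.6923/4.8500 = 1.3799, so P(S) = 1.3799/(1+1.3799) ≈ 0.58.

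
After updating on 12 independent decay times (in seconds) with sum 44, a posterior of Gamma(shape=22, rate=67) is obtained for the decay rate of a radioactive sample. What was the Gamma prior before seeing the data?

Gamma(shape=10, rate=23)

Gamma–exponential conjugacy: posterior shape = α + n, posterior rate = β + Σtᵢ.
So α = 22 − 12 = 10 and β = 67 − 44 = 23.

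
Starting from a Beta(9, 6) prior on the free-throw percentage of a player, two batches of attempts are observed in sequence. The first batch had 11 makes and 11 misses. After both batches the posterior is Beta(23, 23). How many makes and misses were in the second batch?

Because Beta–binomial updating is additive in the counts, the combined data contributed (α_post−α_prior, β_post−β_prior) successes and failures.
Total across both batches: 23−9=14 makes, 23−6=17 misses.
Subtract the first batch: 14−11=3 makes and 17−11=6 misses.

3 makes and 6 misses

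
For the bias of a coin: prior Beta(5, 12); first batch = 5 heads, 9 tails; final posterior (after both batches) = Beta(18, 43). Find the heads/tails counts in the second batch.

Sequential conjugate updates are equivalent to a single update on the pooled data, so total successes = posterior α − prior α and total failures = posterior β − prior β.
Total across both batches: 18−5=13 heads, 43−12=31 tails.
Subtract the first batch: 13−5=8 heads and 31−9=22 tails.

8 heads and 22 tails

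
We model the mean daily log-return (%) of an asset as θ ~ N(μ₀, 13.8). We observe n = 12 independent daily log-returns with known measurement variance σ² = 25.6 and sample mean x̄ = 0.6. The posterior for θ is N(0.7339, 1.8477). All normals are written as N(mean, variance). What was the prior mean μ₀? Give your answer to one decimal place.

μ₀ = 1.6

With known observation variance, the Normal–Normal posterior has precision τ_n = τ₀ + n/σ² and mean μ_n = (τ₀μ₀ + (n/σ²)x̄)/τ_n.
Here τ₀ = 1/13.8 = 0.072464 and τ_data = 12/25.6 = 0.468750, so τ_n = 0.541214.
Rearranging for μ₀: μ₀ = (μ_n·τ_n − τ_data·x̄)/τ₀ = (0.7339·0.541214 − 0.468750·0.6) / 0.072464 = 0.115947/0.072464 ≈ 1.6.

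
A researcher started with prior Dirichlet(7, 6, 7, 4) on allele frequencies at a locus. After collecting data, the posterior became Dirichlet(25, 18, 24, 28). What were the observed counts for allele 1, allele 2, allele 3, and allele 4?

counts (18, 12, 17, 24)

For a Dirichlet(α) prior with multinomial counts c, the posterior is Dirichlet(α + c) componentwise.
Counts are posterior − prior componentwise: 25−7=18, 18−6=12, 24−7=17, 28−4=24.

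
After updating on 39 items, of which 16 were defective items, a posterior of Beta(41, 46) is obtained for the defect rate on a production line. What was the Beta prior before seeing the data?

Beta(25, 23)

Beta is conjugate to the binomial likelihood: posterior = Beta(α+s, β+f).
So α = 41 − 16 = 25 and β = 46 − 23 = 23.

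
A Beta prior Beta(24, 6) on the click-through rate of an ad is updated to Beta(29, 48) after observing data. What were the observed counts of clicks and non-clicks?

Under Beta–binomial conjugacy the posterior parameters are (α+s, β+f).
Match parameters: s=29−24=5, f=48−6=42.

5 clicks and 42 non-clicks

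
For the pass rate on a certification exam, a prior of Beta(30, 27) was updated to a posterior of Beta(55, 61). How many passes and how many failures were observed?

Under Beta–binomial conjugacy the posterior parameters are (α+s, β+f).
So s = 55 − 30 = 25 and f = 61 − 27 = 34.

25 passes and 34 failures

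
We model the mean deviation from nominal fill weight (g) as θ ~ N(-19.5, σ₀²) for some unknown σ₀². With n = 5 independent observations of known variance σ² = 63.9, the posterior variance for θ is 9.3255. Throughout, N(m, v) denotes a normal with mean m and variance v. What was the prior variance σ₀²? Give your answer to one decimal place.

For the Normal–Normal model with known σ², precisions add: τ_n = τ₀ + n/σ².
So 1/σ₀² = 1/9.3255 − 5/63.9 = 0.107233 − 0.078247 = 0.028986.
Hence σ₀² = 1/0.028986 ≈ 34.5.

σ₀² = 34.5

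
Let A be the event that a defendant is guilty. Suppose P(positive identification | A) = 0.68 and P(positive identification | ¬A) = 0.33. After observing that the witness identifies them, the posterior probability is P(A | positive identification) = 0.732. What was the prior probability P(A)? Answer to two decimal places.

Bayes' rule in odds form gives O(A|E) = O(A)·[P(E|A)/P(E|¬A)], hence O(A) = O(A|E)/LR.
Posterior odds = 0.732/(1−0.732) = 2.7313. LR = 0.68/0.33 = 2.0606.
Prior odds = 2.7313/2.0606 = 1.3255, so P(A) = 1.3255/(1+1.3255) ≈ 0.57.

P(A) = 0.57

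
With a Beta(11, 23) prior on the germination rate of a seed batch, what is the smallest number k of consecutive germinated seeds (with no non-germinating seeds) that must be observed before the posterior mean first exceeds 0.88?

After k germinated seeds and 0 non-germinating seeds the posterior is Beta(11+k, 23), with mean (11+k)/(11+23+k).
Set (11+k)/(34+k) > 0.88 and solve: k > (0.88·34 − 11)/(1 − 0.88) = 157.667.
The smallest integer exceeding 157.667 is 158.

k = 158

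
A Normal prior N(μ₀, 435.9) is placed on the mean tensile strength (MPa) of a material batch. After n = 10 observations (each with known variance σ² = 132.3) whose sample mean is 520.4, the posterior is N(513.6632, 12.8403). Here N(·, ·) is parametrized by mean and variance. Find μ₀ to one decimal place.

μ₀ = 291.7

With known observation variance, the Normal–Normal posterior has precision τ_n = τ₀ + n/σ² and mean μ_n = (τ₀μ₀ + (n/σ²)x̄)/τ_n.
Here τ₀ = 1/435.9 = 0.002294 and τ_data = 10/132.3 = 0.075586, so τ_n = 0.077880.
Rearranging for μ₀: μ₀ = (μ_n·τ_n − τ_data·x̄)/τ₀ = (513.6632·0.077880 − 0.075586·520.4) / 0.002294 = 0.669136/0.002294 ≈ 291.7.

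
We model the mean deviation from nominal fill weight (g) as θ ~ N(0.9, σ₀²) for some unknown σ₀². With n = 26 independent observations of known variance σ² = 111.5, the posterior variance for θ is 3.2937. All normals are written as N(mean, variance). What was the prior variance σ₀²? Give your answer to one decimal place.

σ₀² = 14.2

Posterior precision equals prior precision plus data precision: 1/σ_n² = 1/σ₀² + n/σ².
So 1/σ₀² = 1/3.2937 − 26/111.5 = 0.303610 − 0.233184 = 0.070426.
Hence σ₀² = 1/0.070426 ≈ 14.2.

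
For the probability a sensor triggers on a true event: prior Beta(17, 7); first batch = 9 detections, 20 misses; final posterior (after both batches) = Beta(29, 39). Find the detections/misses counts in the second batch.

Because Beta–binomial updating is additive in the counts, the combined data contributed (α_post−α_prior, β_post−β_prior) successes and failures.
Total across both batches: 29−17=12 detections, 39−7=32 misses.
Subtract the first batch: 12−9=3 detections and 32−20=12 misses.

3 detections and 12 misses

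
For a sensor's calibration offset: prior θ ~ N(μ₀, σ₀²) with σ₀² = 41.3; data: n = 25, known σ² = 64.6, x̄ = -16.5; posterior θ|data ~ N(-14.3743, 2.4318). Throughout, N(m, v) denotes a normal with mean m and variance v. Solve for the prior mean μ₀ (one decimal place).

μ₀ = 19.6

With known observation variance, the Normal–Normal posterior has precision τ_n = τ₀ + n/σ² and mean μ_n = (τ₀μ₀ + (n/σ²)x̄)/τ_n.
Here τ₀ = 1/41.3 = 0.024213 and τ_data = 25/64.6 = 0.386997, so τ_n = 0.411210.
Rearranging for μ₀: μ₀ = (μ_n·τ_n − τ_data·x̄)/τ₀ = (-14.3743·0.411210 − 0.386997·-16.5) / 0.024213 = 0.474595/0.024213 ≈ 19.6.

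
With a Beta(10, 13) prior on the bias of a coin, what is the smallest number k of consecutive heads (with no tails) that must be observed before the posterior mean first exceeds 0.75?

k = 30

After k heads and 0 tails the posterior is Beta(10+k, 13), with mean (10+k)/(10+13+k).
Set (10+k)/(23+k) > 0.75 and solve: k > (0.75·23 − 10)/(1 − 0.75) = 29.000.
The smallest integer exceeding 29.000 is 30.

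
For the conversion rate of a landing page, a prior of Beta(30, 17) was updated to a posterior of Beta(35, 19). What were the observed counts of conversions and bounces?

Under Beta–binomial conjugacy the posterior parameters are (a+s, b+f).
Match parameters: s=35−30=5, f=19−17=2.

5 conversions and 2 bounces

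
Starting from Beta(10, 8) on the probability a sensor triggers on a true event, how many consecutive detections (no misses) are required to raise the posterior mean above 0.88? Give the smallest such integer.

After k detections and 0 misses the posterior is Beta(10+k, 8), with mean (10+k)/(10+8+k).
Set (10+k)/(18+k) > 0.88 and solve: k > (0.88·18 − 10)/(1 − 0.88) = 48.667.
The smallest integer exceeding 48.667 is 49, and checking k=49: (59)/(67) = 0.8806 > 0.88.

k = 49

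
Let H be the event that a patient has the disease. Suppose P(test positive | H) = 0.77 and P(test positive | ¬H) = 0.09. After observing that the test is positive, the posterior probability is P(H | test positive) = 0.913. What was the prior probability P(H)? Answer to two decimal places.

P(H) = 0.55

In odds form, posterior odds = prior odds × likelihood ratio, so prior odds = posterior odds ÷ LR.
Posterior odds = 0.913/(1−0.913) = 10.4943. LR = 0.77/0.09 = 8.5556.
Prior odds = 10.4943/8.5556 = 1.2266, so P(H) = 1.2266/(1+1.2266) ≈ 0.55.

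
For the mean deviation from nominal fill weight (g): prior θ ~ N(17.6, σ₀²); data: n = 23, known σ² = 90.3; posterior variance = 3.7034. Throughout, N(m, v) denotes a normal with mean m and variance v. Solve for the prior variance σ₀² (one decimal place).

Posterior precision equals prior precision plus data precision: 1/σ_n² = 1/σ₀² + n/σ².
So 1/σ₀² = 1/3.7034 − 23/90.3 = 0.270022 − 0.254707 = 0.015315.
Hence σ₀² = 1/0.015315 ≈ 65.3.

σ₀² = 65.3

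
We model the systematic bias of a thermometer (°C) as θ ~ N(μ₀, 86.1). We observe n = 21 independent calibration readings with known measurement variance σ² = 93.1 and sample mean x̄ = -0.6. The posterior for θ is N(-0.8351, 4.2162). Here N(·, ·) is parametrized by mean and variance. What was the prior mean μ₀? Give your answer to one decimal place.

μ₀ = -5.4

With known observation variance, the Normal–Normal posterior has precision τ_n = τ₀ + n/σ² and mean μ_n = (τ₀μ₀ + (n/σ²)x̄)/τ_n.
Here τ₀ = 1/86.1 = 0.011614 and τ_data = 21/93.1 = 0.225564, so τ_n = 0.237178.
Rearranging for μ₀: μ₀ = (μ_n·τ_n − τ_data·x̄)/τ₀ = (-0.8351·0.237178 − 0.225564·-0.6) / 0.011614 = -0.062729/0.011614 ≈ -5.4.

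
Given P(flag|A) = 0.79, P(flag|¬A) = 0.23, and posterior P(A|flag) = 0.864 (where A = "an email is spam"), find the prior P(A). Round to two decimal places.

Bayes' rule in odds form gives O(A|E) = O(A)·[P(E|A)/P(E|¬A)], hence O(A) = O(A|E)/LR.
Posterior odds = 0.864/(1−0.864) = 6.3529. LR = 0.79/0.23 = 3.4348.
Prior odds = 6.3529/3.4348 = 1.8496, so P(A) = 1.8496/(1+1.8496) ≈ 0.65.

P(A) = 0.65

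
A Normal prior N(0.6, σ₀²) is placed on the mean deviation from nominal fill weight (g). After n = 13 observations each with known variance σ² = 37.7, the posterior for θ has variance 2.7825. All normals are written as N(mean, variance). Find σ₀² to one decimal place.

Posterior precision equals prior precision plus data precision: 1/σ_n² = 1/σ₀² + n/σ².
So 1/σ₀² = 1/2.7825 − 13/37.7 = 0.359389 − 0.344828 = 0.014561.
Hence σ₀² = 1/0.014561 ≈ 68.7.

σ₀² = 68.7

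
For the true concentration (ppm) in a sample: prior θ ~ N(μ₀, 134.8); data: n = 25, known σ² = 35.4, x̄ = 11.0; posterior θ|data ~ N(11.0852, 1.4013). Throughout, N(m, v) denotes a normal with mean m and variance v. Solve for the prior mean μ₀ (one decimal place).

μ₀ = 19.2

With known observation variance, the Normal–Normal posterior has precision τ_n = τ₀ + n/σ² and mean μ_n = (τ₀μ₀ + (n/σ²)x̄)/τ_n.
Here τ₀ = 1/134.8 = 0.007418 and τ_data = 25/35.4 = 0.706215, so τ_n = 0.713633.
Rearranging for μ₀: μ₀ = (μ_n·τ_n − τ_data·x̄)/τ₀ = (11.0852·0.713633 − 0.706215·11.0) / 0.007418 = 0.142400/0.007418 ≈ 19.2.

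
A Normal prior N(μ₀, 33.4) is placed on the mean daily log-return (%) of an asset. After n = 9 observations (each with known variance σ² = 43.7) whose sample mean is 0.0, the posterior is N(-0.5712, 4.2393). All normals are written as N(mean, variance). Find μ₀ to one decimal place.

μ₀ = -4.5

With known observation variance, the Normal–Normal posterior has precision τ_n = τ₀ + n/σ² and mean μ_n = (τ₀μ₀ + (n/σ²)x̄)/τ_n.
Here τ₀ = 1/33.4 = 0.029940 and τ_data = 9/43.7 = 0.205950, so τ_n = 0.235890.
Rearranging for μ₀: μ₀ = (μ_n·τ_n − τ_data·x̄)/τ₀ = (-0.5712·0.235890 − 0.205950·0.0) / 0.029940 = -0.134740/0.029940 ≈ -4.5.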